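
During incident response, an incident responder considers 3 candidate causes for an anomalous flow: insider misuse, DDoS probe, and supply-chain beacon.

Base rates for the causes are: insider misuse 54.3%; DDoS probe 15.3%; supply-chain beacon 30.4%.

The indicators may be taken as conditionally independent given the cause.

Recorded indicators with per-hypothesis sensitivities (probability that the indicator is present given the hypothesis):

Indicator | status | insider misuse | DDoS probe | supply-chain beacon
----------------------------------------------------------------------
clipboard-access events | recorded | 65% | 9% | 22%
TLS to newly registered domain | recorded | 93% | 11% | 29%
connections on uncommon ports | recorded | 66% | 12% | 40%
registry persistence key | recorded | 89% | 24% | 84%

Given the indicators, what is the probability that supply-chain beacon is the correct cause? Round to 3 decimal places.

Multiply each prior by the joint likelihood of the indicator pattern:
  insider misuse: 0.543 × 0.65 × 0.93 × 0.66 × 0.89 = 0.19281
  DDoS probe: 0.153 × 0.09 × 0.11 × 0.12 × 0.24 = 4.3623e-05
  supply-chain beacon: 0.304 × 0.22 × 0.29 × 0.40 × 0.84 = 0.0065168
Normalizing constant Z = 0.19281 + 4.3623e-05 + 0.0065168 = 0.19937.
P(supply-chain beacon | evidence) = 0.0065168 / 0.19937 ≈ 0.033.

0.033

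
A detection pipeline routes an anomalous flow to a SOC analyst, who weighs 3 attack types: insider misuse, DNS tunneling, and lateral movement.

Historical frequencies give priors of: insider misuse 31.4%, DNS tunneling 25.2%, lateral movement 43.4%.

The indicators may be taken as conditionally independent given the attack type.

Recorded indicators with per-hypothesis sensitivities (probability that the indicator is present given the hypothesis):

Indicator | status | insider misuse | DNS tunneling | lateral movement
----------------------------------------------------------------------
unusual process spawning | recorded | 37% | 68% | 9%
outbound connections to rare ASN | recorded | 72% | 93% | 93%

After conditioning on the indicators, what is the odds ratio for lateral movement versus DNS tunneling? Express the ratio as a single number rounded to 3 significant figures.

0.228

Unnormalized posterior weight (prior times the indicator likelihoods) for each of the two hypotheses:
  lateral movement: 0.434 × 0.09 × 0.93 = 0.036326
  DNS tunneling: 0.252 × 0.68 × 0.93 = 0.15936
Posterior odds = 0.036326 / 0.15936 ≈ 0.228.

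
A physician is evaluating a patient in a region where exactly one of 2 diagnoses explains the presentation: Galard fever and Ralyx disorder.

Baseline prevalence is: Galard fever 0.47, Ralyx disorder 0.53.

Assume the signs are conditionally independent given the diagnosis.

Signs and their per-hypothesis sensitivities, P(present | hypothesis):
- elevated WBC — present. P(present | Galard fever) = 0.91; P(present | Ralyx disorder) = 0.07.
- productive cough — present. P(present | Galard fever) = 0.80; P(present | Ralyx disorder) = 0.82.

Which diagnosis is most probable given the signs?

Galard fever

For each hypothesis, the unnormalized posterior weight is prior × product of the sign likelihoods:
  Galard fever: 0.47 × 0.91 × 0.80 = 0.34216
  Ralyx disorder: 0.53 × 0.07 × 0.82 = 0.030422
The unnormalized weights sum to 0.37258.
P(Galard fever | evidence) ≈ 0.34216 / 0.37258 ≈ 0.918
P(Ralyx disorder | evidence) ≈ 0.030422 / 0.37258 ≈ 0.082
The largest is 0.918, so Galard fever is most probable.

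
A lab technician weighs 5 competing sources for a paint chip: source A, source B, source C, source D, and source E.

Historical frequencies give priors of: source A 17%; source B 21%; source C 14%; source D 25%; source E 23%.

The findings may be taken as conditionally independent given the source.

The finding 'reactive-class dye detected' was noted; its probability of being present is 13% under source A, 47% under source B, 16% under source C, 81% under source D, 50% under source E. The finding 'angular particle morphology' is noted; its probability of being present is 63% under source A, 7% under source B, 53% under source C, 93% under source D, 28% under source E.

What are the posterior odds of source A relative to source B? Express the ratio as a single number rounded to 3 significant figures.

2.02

Unnormalized posterior weight (prior times the finding likelihoods) for each of the two hypotheses:
  source A: 0.17 × 0.13 × 0.63 = 0.013923
  source B: 0.21 × 0.47 × 0.07 = 0.006909
Odds(source A : source B) = 0.013923 / 0.006909 ≈ 2.02.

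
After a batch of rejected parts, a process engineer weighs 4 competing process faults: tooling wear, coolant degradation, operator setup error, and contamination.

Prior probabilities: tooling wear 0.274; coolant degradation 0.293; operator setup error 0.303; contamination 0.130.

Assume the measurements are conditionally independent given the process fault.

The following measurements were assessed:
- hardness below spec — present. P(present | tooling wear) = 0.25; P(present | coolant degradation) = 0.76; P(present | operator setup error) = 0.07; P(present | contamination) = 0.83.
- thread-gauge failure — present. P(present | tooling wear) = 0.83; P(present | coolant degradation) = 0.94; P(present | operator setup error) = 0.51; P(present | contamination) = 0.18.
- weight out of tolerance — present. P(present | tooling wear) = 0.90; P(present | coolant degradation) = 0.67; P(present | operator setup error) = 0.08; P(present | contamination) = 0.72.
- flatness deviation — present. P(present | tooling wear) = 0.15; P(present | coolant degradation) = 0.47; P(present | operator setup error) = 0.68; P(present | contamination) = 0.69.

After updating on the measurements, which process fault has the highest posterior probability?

Multiply each prior by the joint likelihood of the measurement pattern:
  tooling wear: 0.274 × 0.25 × 0.83 × 0.90 × 0.15 = 0.0076754
  coolant degradation: 0.293 × 0.76 × 0.94 × 0.67 × 0.47 = 0.065915
  operator setup error: 0.303 × 0.07 × 0.51 × 0.08 × 0.68 = 0.00058845
  contamination: 0.130 × 0.83 × 0.18 × 0.72 × 0.69 = 0.0096488
The unnormalized weights sum to 0.083827.
P(tooling wear | evidence) ≈ 0.0076754 / 0.083827 ≈ 0.092
P(coolant degradation | evidence) ≈ 0.065915 / 0.083827 ≈ 0.786
P(operator setup error | evidence) ≈ 0.00058845 / 0.083827 ≈ 0.007
P(contamination | evidence) ≈ 0.0096488 / 0.083827 ≈ 0.115
The largest is 0.786, so coolant degradation is most probable.

coolant degradation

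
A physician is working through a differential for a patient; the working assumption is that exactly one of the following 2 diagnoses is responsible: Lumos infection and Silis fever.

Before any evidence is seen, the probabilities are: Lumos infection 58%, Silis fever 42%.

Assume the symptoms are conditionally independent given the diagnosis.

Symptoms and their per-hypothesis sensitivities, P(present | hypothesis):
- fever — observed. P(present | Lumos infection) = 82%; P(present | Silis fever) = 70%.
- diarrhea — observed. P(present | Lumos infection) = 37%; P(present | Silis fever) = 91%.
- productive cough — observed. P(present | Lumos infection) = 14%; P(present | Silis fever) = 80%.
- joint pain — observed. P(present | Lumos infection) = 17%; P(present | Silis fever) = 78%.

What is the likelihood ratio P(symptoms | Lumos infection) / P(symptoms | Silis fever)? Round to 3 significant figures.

The Bayes factor is the ratio of the joint likelihoods of the symptom pattern under the two hypotheses.
  Lumos infection: 0.82 × 0.37 × 0.14 × 0.17 = 0.0072209
  Silis fever: 0.70 × 0.91 × 0.80 × 0.78 = 0.39749
Bayes factor = 0.0072209 / 0.39749 ≈ 0.0182

0.0182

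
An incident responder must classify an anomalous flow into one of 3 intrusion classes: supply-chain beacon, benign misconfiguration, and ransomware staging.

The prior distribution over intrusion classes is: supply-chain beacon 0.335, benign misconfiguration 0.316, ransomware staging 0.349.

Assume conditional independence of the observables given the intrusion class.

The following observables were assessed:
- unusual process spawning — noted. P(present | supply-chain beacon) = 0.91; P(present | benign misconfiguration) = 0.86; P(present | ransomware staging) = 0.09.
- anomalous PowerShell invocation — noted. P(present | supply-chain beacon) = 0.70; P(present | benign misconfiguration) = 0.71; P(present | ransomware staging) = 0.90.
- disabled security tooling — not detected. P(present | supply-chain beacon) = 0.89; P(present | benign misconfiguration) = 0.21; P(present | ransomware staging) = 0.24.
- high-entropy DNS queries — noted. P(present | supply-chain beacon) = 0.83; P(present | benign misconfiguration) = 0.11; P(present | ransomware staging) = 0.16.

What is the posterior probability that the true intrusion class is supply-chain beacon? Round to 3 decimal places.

Multiply each prior by the joint likelihood of the observable pattern (using 1 − P(present | H) for each absent observable):
  supply-chain beacon: 0.335 × 0.91 × 0.70 × (1 − 0.89) × 0.83 = 0.019483
  benign misconfiguration: 0.316 × 0.86 × 0.71 × (1 − 0.21) × 0.11 = 0.016767
  ransomware staging: 0.349 × 0.09 × 0.90 × (1 − 0.24) × 0.16 = 0.0034375
Normalizing constant Z = 0.019483 + 0.016767 + 0.0034375 = 0.039688.
P(supply-chain beacon | evidence) = 0.019483 / 0.039688 ≈ 0.491.

0.491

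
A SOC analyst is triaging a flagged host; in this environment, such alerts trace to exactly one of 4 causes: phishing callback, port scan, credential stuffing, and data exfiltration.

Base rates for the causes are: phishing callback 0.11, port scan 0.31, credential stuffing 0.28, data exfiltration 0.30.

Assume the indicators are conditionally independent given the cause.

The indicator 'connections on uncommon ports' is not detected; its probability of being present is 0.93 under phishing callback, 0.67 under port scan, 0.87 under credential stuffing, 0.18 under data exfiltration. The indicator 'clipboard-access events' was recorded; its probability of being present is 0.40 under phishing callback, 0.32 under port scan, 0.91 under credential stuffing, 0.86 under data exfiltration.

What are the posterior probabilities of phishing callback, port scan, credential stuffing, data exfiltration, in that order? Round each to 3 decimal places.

0.011, 0.117, 0.118, 0.754

By Bayes' rule with conditional independence, the unnormalized weight for each hypothesis is prior × ∏ likelihoods (using 1 − P(present | H) for each absent indicator):
  phishing callback: 0.11 × (1 − 0.93) × 0.40 = 0.00308
  port scan: 0.31 × (1 − 0.67) × 0.32 = 0.032736
  credential stuffing: 0.28 × (1 − 0.87) × 0.91 = 0.033124
  data exfiltration: 0.30 × (1 − 0.18) × 0.86 = 0.21156
The unnormalized weights sum to 0.2805.
P(phishing callback | evidence) = 0.00308 / 0.2805 ≈ 0.011
P(port scan | evidence) = 0.032736 / 0.2805 ≈ 0.117
P(credential stuffing | evidence) = 0.033124 / 0.2805 ≈ 0.118
P(data exfiltration | evidence) = 0.21156 / 0.2805 ≈ 0.754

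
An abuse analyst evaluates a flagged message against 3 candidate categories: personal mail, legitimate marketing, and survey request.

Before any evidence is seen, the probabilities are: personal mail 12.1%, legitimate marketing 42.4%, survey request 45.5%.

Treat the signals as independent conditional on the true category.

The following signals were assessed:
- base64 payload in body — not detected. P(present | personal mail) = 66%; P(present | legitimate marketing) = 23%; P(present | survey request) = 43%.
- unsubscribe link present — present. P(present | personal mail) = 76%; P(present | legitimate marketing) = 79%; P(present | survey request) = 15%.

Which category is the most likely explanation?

For each hypothesis, the unnormalized posterior weight is prior × product of the signal likelihoods (using 1 − P(present | H) for each absent signal):
  personal mail: 0.121 × (1 − 0.66) × 0.76 = 0.031266
  legitimate marketing: 0.424 × (1 − 0.23) × 0.79 = 0.25792
  survey request: 0.455 × (1 − 0.43) × 0.15 = 0.038902
Normalizing constant Z = 0.031266 + 0.25792 + 0.038902 = 0.32809.
P(personal mail | evidence) ≈ 0.031266 / 0.32809 ≈ 0.095
P(legitimate marketing | evidence) ≈ 0.25792 / 0.32809 ≈ 0.786
P(survey request | evidence) ≈ 0.038902 / 0.32809 ≈ 0.119
The largest is 0.786, so legitimate marketing is most probable.

legitimate marketing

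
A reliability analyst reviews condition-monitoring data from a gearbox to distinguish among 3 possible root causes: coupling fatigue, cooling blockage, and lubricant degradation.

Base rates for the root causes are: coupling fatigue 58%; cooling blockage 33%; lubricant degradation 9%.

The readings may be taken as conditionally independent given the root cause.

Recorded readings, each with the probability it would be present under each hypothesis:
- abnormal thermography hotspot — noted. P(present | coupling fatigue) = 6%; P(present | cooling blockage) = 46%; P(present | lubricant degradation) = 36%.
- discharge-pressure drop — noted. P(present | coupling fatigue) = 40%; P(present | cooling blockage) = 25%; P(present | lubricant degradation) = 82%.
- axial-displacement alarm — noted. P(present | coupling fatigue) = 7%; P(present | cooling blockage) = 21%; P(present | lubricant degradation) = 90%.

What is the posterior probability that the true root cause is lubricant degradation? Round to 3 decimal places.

For each hypothesis, the unnormalized posterior weight is prior × product of the reading likelihoods:
  coupling fatigue: 0.58 × 0.06 × 0.40 × 0.07 = 0.0009744
  cooling blockage: 0.33 × 0.46 × 0.25 × 0.21 = 0.0079695
  lubricant degradation: 0.09 × 0.36 × 0.82 × 0.90 = 0.023911
The unnormalized weights sum to 0.032855.
P(lubricant degradation | evidence) = 0.023911 / 0.032855 ≈ 0.728.

0.728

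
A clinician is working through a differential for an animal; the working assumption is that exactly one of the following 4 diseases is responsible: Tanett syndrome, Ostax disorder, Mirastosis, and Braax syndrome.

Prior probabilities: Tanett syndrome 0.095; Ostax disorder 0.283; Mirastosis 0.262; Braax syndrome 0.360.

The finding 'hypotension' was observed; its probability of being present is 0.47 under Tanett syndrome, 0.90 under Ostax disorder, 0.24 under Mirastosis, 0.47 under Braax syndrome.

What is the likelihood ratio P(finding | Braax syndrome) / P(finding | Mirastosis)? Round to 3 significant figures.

The Bayes factor is the ratio of the two likelihoods.
  Braax syndrome: 0.47
  Mirastosis: 0.24
Bayes factor = 0.47 / 0.24 ≈ 1.96

1.96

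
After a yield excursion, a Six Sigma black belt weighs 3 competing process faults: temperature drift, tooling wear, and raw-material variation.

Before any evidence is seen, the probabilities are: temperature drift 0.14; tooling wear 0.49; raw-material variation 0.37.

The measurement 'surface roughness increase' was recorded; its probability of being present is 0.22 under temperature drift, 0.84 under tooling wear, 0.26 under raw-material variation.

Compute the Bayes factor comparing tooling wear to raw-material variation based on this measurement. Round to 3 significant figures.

3.23

The Bayes factor is the ratio of the two likelihoods.
  tooling wear: 0.84
  raw-material variation: 0.26
Bayes factor = 0.84 / 0.26 ≈ 3.23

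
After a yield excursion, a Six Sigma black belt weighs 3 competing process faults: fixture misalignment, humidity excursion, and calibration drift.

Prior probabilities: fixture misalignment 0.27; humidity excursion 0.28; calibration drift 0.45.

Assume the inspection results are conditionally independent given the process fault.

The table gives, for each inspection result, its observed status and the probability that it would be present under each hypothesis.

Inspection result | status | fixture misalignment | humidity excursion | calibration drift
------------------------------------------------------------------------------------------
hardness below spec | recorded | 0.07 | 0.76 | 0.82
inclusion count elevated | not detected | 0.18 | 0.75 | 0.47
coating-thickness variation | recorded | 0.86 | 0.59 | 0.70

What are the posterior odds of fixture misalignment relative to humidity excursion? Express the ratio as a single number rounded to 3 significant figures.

0.425

The normalizing constant cancels in an odds ratio, so compute prior × likelihood for the two hypotheses only (using 1 − P(present | H) for each absent inspection result):
  fixture misalignment: 0.27 × 0.07 × (1 − 0.18) × 0.86 = 0.013328
  humidity excursion: 0.28 × 0.76 × (1 − 0.75) × 0.59 = 0.031388
Posterior odds = 0.013328 / 0.031388 ≈ 0.425.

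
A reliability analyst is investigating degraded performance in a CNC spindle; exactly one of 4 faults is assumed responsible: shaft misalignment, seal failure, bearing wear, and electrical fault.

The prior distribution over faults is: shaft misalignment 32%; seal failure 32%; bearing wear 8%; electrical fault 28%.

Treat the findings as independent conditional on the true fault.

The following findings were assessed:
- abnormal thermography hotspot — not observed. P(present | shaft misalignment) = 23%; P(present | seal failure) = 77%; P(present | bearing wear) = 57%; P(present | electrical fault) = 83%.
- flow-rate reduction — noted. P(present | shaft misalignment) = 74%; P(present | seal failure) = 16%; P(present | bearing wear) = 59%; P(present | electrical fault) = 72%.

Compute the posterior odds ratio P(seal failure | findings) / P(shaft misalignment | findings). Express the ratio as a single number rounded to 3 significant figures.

0.0646

Unnormalized posterior weight (prior times the finding likelihoods) for each of the two hypotheses (using 1 − P(present | H) for each absent finding):
  seal failure: 0.32 × (1 − 0.77) × 0.16 = 0.011776
  shaft misalignment: 0.32 × (1 − 0.23) × 0.74 = 0.18234
Odds(seal failure : shaft misalignment) = 0.011776 / 0.18234 ≈ 0.0646.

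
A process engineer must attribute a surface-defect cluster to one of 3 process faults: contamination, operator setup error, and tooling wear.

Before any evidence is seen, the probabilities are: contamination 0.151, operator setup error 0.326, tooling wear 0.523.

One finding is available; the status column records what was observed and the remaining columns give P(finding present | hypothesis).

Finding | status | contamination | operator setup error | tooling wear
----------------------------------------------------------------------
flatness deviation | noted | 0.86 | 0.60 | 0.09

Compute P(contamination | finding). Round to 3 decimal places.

0.349

For each hypothesis, the unnormalized posterior weight is prior × likelihood:
  contamination: 0.151 × 0.86 = 0.12986
  operator setup error: 0.326 × 0.60 = 0.1956
  tooling wear: 0.523 × 0.09 = 0.04707
The unnormalized weights sum to 0.37253.
P(contamination | evidence) = 0.12986 / 0.37253 ≈ 0.349.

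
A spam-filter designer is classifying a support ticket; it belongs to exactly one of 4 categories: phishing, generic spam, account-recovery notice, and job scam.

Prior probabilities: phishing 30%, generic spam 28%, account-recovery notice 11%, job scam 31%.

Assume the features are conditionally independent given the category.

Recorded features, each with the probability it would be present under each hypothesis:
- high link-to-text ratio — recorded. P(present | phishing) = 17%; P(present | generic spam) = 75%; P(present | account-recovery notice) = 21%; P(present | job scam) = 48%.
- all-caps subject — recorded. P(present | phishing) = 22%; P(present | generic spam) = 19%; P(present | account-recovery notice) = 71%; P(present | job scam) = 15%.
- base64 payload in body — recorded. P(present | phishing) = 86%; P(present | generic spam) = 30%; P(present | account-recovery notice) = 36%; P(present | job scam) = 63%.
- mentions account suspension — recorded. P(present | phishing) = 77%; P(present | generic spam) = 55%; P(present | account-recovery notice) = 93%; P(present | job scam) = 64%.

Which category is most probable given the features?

For each hypothesis, the unnormalized posterior weight is prior × product of the feature likelihoods:
  phishing: 0.30 × 0.17 × 0.22 × 0.86 × 0.77 = 0.0074299
  generic spam: 0.28 × 0.75 × 0.19 × 0.30 × 0.55 = 0.0065835
  account-recovery notice: 0.11 × 0.21 × 0.71 × 0.36 × 0.93 = 0.0054911
  job scam: 0.31 × 0.48 × 0.15 × 0.63 × 0.64 = 0.0089994
Normalizing constant Z = 0.0074299 + 0.0065835 + 0.0054911 + 0.0089994 = 0.028504.
P(phishing | evidence) ≈ 0.0074299 / 0.028504 ≈ 0.261
P(generic spam | evidence) ≈ 0.0065835 / 0.028504 ≈ 0.231
P(account-recovery notice | evidence) ≈ 0.0054911 / 0.028504 ≈ 0.193
P(job scam | evidence) ≈ 0.0089994 / 0.028504 ≈ 0.316
The largest is 0.316, so job scam is most probable.

job scam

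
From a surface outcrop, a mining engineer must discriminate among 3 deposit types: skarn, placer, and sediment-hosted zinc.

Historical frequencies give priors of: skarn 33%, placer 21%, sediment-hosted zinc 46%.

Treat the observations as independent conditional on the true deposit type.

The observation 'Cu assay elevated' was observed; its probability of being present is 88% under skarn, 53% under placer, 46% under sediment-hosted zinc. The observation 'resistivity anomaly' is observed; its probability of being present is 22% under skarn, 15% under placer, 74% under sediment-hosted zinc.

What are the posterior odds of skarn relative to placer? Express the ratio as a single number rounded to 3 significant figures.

3.83

Unnormalized posterior weight (prior times the observation likelihoods) for each of the two hypotheses:
  skarn: 0.33 × 0.88 × 0.22 = 0.063888
  placer: 0.21 × 0.53 × 0.15 = 0.016695
Posterior odds = 0.063888 / 0.016695 ≈ 3.83.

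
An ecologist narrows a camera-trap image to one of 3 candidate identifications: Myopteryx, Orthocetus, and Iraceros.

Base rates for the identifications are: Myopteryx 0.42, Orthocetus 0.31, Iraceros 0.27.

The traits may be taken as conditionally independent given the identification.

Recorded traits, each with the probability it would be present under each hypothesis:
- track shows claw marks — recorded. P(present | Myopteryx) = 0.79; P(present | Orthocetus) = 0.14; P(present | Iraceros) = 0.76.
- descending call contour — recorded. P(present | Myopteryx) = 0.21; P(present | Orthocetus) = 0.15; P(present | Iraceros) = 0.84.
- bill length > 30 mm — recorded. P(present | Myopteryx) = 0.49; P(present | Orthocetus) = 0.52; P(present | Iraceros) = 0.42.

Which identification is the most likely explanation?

For each hypothesis, the unnormalized posterior weight is prior × product of the trait likelihoods:
  Myopteryx: 0.42 × 0.79 × 0.21 × 0.49 = 0.034142
  Orthocetus: 0.31 × 0.14 × 0.15 × 0.52 = 0.0033852
  Iraceros: 0.27 × 0.76 × 0.84 × 0.42 = 0.072395
The unnormalized weights sum to 0.10992.
P(Myopteryx | evidence) ≈ 0.034142 / 0.10992 ≈ 0.311
P(Orthocetus | evidence) ≈ 0.0033852 / 0.10992 ≈ 0.031
P(Iraceros | evidence) ≈ 0.072395 / 0.10992 ≈ 0.659
The largest is 0.659, so Iraceros is most probable.

Iraceros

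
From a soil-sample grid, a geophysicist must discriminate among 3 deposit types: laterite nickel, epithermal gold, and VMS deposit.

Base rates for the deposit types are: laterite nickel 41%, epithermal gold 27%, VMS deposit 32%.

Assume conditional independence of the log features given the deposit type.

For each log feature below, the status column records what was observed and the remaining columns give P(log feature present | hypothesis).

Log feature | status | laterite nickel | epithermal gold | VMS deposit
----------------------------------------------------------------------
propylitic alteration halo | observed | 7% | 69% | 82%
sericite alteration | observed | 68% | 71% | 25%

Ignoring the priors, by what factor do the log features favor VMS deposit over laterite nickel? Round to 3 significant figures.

4.31

The Bayes factor is the ratio of the joint likelihoods of the log feature pattern under the two hypotheses.
  VMS deposit: 0.82 × 0.25 = 0.205
  laterite nickel: 0.07 × 0.68 = 0.0476
Bayes factor = 0.205 / 0.0476 ≈ 4.31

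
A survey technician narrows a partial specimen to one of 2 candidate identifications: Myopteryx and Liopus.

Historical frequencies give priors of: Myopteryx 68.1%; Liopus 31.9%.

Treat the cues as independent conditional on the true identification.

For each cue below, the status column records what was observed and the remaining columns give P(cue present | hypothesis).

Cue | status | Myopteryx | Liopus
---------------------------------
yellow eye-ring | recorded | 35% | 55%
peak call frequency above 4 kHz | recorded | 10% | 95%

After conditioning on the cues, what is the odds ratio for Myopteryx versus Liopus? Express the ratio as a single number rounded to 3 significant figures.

0.143

Posterior odds equal prior odds times the likelihood ratio; only the two competing hypotheses matter.
  Myopteryx: 0.681 × 0.35 × 0.10 = 0.023835
  Liopus: 0.319 × 0.55 × 0.95 = 0.16668
Posterior odds = 0.023835 / 0.16668 ≈ 0.143.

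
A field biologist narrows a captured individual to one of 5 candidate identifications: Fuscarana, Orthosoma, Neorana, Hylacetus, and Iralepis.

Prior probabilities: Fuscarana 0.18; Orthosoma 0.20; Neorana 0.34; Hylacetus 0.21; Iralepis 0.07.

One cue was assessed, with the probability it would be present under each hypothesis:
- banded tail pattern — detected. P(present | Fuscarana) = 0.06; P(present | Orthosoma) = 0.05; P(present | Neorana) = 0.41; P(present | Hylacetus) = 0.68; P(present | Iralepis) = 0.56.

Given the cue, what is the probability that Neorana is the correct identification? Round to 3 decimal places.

By Bayes' rule, the unnormalized weight for each hypothesis is prior × likelihood:
  Fuscarana: 0.18 × 0.06 = 0.0108
  Orthosoma: 0.20 × 0.05 = 0.01
  Neorana: 0.34 × 0.41 = 0.1394
  Hylacetus: 0.21 × 0.68 = 0.1428
  Iralepis: 0.07 × 0.56 = 0.0392
Marginal likelihood of the evidence = 0.3422.
P(Neorana | evidence) = 0.1394 / 0.3422 ≈ 0.407.

0.407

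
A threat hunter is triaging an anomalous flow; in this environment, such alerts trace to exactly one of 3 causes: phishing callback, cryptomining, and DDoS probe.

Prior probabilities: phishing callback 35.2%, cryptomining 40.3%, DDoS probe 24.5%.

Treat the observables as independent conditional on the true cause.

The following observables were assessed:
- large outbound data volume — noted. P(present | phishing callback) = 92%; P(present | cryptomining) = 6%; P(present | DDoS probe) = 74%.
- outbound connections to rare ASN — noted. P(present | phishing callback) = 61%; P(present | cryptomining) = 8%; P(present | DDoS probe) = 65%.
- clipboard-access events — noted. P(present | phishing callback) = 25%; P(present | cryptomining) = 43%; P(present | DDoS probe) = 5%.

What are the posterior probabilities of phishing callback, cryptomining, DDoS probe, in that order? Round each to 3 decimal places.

0.880, 0.015, 0.105

By Bayes' rule with conditional independence, the unnormalized weight for each hypothesis is prior × ∏ likelihoods:
  phishing callback: 0.352 × 0.92 × 0.61 × 0.25 = 0.049386
  cryptomining: 0.403 × 0.06 × 0.08 × 0.43 = 0.00083179
  DDoS probe: 0.245 × 0.74 × 0.65 × 0.05 = 0.0058922
Marginal likelihood of the evidence = 0.05611.
P(phishing callback | evidence) = 0.049386 / 0.05611 ≈ 0.880
P(cryptomining | evidence) = 0.00083179 / 0.05611 ≈ 0.015
P(DDoS probe | evidence) = 0.0058922 / 0.05611 ≈ 0.105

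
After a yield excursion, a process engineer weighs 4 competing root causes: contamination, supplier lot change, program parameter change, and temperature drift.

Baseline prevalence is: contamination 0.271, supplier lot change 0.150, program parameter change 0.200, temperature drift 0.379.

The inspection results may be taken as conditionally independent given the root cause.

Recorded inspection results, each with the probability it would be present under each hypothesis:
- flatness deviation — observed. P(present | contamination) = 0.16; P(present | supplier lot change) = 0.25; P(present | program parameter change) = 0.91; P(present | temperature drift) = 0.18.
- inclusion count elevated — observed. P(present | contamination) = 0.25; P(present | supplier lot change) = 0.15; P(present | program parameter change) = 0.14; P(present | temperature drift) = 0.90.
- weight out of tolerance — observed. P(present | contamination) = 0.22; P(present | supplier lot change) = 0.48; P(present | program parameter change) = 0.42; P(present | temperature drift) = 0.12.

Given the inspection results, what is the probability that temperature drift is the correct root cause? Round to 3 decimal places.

0.318

By Bayes' rule with conditional independence, the unnormalized weight for each hypothesis is prior × ∏ likelihoods:
  contamination: 0.271 × 0.16 × 0.25 × 0.22 = 0.0023848
  supplier lot change: 0.150 × 0.25 × 0.15 × 0.48 = 0.0027
  program parameter change: 0.200 × 0.91 × 0.14 × 0.42 = 0.010702
  temperature drift: 0.379 × 0.18 × 0.90 × 0.12 = 0.0073678
Normalizing constant Z = 0.0023848 + 0.0027 + 0.010702 + 0.0073678 = 0.023154.
P(temperature drift | evidence) = 0.0073678 / 0.023154 ≈ 0.318.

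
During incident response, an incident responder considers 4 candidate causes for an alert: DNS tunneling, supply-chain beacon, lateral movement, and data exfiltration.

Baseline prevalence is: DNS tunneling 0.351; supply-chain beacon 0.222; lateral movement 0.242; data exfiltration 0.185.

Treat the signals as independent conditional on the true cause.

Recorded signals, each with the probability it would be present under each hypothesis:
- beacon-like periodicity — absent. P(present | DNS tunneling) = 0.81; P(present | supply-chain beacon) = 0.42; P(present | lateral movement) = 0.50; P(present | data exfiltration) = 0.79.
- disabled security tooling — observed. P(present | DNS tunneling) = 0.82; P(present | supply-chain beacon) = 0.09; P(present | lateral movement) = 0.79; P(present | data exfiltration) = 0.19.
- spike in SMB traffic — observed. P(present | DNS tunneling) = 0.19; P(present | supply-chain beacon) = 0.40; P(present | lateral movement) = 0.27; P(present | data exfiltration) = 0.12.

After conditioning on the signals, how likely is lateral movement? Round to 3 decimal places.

By Bayes' rule with conditional independence, the unnormalized weight for each hypothesis is prior × ∏ likelihoods (using 1 − P(present | H) for each absent signal):
  DNS tunneling: 0.351 × (1 − 0.81) × 0.82 × 0.19 = 0.01039
  supply-chain beacon: 0.222 × (1 − 0.42) × 0.09 × 0.40 = 0.0046354
  lateral movement: 0.242 × (1 − 0.50) × 0.79 × 0.27 = 0.025809
  data exfiltration: 0.185 × (1 − 0.79) × 0.19 × 0.12 = 0.00088578
The unnormalized weights sum to 0.041721.
P(lateral movement | evidence) = 0.025809 / 0.041721 ≈ 0.619.

0.619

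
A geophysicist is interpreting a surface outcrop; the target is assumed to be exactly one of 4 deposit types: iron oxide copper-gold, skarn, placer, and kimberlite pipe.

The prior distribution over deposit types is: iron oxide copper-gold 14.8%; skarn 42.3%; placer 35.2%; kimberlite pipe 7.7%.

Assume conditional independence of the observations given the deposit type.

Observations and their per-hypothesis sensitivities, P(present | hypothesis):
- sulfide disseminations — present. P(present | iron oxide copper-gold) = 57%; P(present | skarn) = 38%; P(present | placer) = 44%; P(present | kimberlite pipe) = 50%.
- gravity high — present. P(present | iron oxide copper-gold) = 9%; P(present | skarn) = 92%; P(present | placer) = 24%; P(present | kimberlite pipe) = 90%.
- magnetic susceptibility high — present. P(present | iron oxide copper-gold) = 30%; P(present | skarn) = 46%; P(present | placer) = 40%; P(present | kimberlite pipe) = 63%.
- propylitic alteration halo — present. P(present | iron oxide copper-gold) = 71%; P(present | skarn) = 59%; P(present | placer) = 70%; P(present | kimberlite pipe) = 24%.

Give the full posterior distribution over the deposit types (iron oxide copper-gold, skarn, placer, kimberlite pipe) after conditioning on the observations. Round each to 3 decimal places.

For each hypothesis, the unnormalized posterior weight is prior × product of the observation likelihoods:
  iron oxide copper-gold: 0.148 × 0.57 × 0.09 × 0.30 × 0.71 = 0.0016172
  skarn: 0.423 × 0.38 × 0.92 × 0.46 × 0.59 = 0.040135
  placer: 0.352 × 0.44 × 0.24 × 0.40 × 0.70 = 0.010408
  kimberlite pipe: 0.077 × 0.50 × 0.90 × 0.63 × 0.24 = 0.0052391
The unnormalized weights sum to 0.057399.
P(iron oxide copper-gold | evidence) = 0.0016172 / 0.057399 ≈ 0.028
P(skarn | evidence) = 0.040135 / 0.057399 ≈ 0.699
P(placer | evidence) = 0.010408 / 0.057399 ≈ 0.181
P(kimberlite pipe | evidence) = 0.0052391 / 0.057399 ≈ 0.091

0.028, 0.699, 0.181, 0.091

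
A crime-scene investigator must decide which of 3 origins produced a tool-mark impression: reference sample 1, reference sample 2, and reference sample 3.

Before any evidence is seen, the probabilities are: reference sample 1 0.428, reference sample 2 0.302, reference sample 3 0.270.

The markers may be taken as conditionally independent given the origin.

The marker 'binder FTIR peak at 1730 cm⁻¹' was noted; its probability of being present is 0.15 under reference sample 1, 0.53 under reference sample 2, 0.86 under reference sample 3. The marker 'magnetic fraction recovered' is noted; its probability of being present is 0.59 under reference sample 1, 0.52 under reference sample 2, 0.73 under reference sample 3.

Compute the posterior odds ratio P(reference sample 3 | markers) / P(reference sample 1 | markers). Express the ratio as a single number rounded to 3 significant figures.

Unnormalized posterior weight (prior times the marker likelihoods) for each of the two hypotheses:
  reference sample 3: 0.270 × 0.86 × 0.73 = 0.16951
  reference sample 1: 0.428 × 0.15 × 0.59 = 0.037878
Posterior odds = 0.16951 / 0.037878 ≈ 4.48.

4.48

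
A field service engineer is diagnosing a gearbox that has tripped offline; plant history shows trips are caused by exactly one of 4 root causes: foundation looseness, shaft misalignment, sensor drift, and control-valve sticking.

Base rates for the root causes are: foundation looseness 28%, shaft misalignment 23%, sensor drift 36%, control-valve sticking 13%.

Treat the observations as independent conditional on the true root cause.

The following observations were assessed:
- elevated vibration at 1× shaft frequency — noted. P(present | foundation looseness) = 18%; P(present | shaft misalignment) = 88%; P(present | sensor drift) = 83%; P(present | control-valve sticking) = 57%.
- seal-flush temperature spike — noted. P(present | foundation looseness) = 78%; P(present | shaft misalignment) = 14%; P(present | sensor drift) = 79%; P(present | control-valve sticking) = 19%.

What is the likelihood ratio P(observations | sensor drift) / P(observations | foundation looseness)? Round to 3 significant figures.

4.67

Take the product of per-observation likelihoods under each hypothesis, then divide.
  sensor drift: 0.83 × 0.79 = 0.6557
  foundation looseness: 0.18 × 0.78 = 0.1404
Bayes factor = 0.6557 / 0.1404 ≈ 4.67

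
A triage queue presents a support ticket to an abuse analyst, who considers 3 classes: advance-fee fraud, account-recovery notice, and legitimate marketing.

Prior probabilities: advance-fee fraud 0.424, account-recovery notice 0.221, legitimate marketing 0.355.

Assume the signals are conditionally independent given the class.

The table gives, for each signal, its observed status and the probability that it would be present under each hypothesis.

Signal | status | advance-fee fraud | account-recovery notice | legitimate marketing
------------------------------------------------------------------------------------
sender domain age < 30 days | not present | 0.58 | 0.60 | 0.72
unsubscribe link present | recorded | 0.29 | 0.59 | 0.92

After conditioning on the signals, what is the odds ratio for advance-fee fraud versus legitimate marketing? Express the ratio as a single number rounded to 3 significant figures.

Unnormalized posterior weight (prior times the signal likelihoods) for each of the two hypotheses (using 1 − P(present | H) for each absent signal):
  advance-fee fraud: 0.424 × (1 − 0.58) × 0.29 = 0.051643
  legitimate marketing: 0.355 × (1 − 0.72) × 0.92 = 0.091448
Odds(advance-fee fraud : legitimate marketing) = 0.051643 / 0.091448 ≈ 0.565.

0.565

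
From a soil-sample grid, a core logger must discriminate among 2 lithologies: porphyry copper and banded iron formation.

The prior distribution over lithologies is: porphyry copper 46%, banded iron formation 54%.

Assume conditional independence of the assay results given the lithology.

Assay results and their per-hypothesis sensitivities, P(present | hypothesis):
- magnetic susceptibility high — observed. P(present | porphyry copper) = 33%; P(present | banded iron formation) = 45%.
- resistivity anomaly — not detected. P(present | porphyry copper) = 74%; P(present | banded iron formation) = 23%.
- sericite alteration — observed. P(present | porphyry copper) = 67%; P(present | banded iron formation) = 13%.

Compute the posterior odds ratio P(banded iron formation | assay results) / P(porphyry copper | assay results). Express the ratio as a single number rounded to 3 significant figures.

Posterior odds equal prior odds times the likelihood ratio; only the two competing hypotheses matter (using 1 − P(present | H) for each absent assay result).
  banded iron formation: 0.54 × 0.45 × (1 − 0.23) × 0.13 = 0.024324
  porphyry copper: 0.46 × 0.33 × (1 − 0.74) × 0.67 = 0.026444
Odds(banded iron formation : porphyry copper) = 0.024324 / 0.026444 ≈ 0.920.

0.920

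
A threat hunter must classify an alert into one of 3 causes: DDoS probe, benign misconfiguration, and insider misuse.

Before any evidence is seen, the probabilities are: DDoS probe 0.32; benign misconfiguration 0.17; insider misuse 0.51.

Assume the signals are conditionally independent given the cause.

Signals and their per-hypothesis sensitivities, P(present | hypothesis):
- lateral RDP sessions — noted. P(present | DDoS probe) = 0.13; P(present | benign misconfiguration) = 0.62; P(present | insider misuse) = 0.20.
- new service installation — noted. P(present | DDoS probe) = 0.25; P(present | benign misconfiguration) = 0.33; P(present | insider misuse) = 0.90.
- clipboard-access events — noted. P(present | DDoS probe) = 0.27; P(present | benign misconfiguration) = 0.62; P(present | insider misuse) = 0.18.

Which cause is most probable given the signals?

benign misconfiguration

Multiply each prior by the joint likelihood of the signal pattern:
  DDoS probe: 0.32 × 0.13 × 0.25 × 0.27 = 0.002808
  benign misconfiguration: 0.17 × 0.62 × 0.33 × 0.62 = 0.021565
  insider misuse: 0.51 × 0.20 × 0.90 × 0.18 = 0.016524
Marginal likelihood of the evidence = 0.040897.
P(DDoS probe | evidence) ≈ 0.002808 / 0.040897 ≈ 0.069
P(benign misconfiguration | evidence) ≈ 0.021565 / 0.040897 ≈ 0.527
P(insider misuse | evidence) ≈ 0.016524 / 0.040897 ≈ 0.404
The largest is 0.527, so benign misconfiguration is most probable.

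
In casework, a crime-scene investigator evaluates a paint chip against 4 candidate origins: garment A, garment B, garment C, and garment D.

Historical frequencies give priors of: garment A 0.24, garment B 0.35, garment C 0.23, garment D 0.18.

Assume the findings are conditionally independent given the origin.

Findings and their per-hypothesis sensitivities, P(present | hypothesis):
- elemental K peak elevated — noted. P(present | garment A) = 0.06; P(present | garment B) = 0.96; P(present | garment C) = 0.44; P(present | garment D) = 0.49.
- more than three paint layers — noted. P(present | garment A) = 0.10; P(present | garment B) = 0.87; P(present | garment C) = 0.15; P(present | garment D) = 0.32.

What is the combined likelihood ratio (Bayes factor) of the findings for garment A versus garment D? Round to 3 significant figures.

Take the product of per-finding likelihoods under each hypothesis, then divide.
  garment A: 0.06 × 0.10 = 0.006
  garment D: 0.49 × 0.32 = 0.1568
Bayes factor = 0.006 / 0.1568 ≈ 0.0383

0.0383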